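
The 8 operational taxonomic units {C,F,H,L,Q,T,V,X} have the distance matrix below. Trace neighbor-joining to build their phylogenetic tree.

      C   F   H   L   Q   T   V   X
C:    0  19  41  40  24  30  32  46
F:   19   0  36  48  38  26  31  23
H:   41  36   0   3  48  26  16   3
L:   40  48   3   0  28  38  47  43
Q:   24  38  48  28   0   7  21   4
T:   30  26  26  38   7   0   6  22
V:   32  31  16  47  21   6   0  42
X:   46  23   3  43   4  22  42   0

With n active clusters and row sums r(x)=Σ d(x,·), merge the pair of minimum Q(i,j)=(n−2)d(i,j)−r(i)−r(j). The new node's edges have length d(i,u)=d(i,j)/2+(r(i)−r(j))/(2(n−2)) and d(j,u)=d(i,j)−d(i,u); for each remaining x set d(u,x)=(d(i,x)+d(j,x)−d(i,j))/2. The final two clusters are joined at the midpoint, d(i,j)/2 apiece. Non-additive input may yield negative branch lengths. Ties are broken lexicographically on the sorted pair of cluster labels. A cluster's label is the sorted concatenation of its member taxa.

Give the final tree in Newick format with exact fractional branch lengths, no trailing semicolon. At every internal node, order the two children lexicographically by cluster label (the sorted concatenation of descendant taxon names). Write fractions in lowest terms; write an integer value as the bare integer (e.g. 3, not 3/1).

((((C:43/4,F:33/4):163/16,(T:-1/3,V:19/3):113/16):33/16,(H:-14/3,L:23/3):289/16):143/32,(Q:-17/16,X:81/16):143/32)

step 1: merge (H,L) at d=3, Q=-402; branch lengths H→-14/3, L→23/3; new cluster HL
  updated: d(C,HL)=39, d(F,HL)=81/2, d(HL,Q)=73/2, d(HL,T)=61/2, d(HL,V)=30, d(HL,X)=43/2
step 2: merge (C,F) at d=19, Q=-545/2; branch lengths C→43/4, F→33/4; new cluster CF
  updated: d(CF,HL)=121/4, d(CF,Q)=43/2, d(CF,T)=37/2, d(CF,V)=22, d(CF,X)=25
step 3: merge (Q,X) at d=4, Q=-377/2; branch lengths Q→-17/16, X→81/16; new cluster QX
  updated: d(CF,QX)=85/4, d(HL,QX)=27, d(QX,T)=25/2, d(QX,V)=59/2
step 4: merge (T,V) at d=6, Q=-137; branch lengths T→-1/3, V→19/3; new cluster TV
  updated: d(CF,TV)=69/4, d(HL,TV)=109/4, d(QX,TV)=18
step 5: merge (CF,TV) at d=69/4, Q=-387/4; branch lengths CF→163/16, TV→113/16; new cluster CFTV
  updated: d(CFTV,HL)=161/8, d(CFTV,QX)=11
step 6: merge (CFTV,HL) at d=161/8, Q=-465/8; branch lengths CFTV→33/16, HL→289/16; new cluster CFHLTV
  updated: d(CFHLTV,QX)=143/16
step 7: merge (CFHLTV,QX) at d=143/16; branch lengths CFHLTV→143/32, QX→143/32; new cluster CFHLQTVX
final tree: ((((C:43/4,F:33/4):163/16,(T:-1/3,V:19/3):113/16):33/16,(H:-14/3,L:23/3):289/16):143/32,(Q:-17/16,X:81/16):143/32)
total length: 1253/16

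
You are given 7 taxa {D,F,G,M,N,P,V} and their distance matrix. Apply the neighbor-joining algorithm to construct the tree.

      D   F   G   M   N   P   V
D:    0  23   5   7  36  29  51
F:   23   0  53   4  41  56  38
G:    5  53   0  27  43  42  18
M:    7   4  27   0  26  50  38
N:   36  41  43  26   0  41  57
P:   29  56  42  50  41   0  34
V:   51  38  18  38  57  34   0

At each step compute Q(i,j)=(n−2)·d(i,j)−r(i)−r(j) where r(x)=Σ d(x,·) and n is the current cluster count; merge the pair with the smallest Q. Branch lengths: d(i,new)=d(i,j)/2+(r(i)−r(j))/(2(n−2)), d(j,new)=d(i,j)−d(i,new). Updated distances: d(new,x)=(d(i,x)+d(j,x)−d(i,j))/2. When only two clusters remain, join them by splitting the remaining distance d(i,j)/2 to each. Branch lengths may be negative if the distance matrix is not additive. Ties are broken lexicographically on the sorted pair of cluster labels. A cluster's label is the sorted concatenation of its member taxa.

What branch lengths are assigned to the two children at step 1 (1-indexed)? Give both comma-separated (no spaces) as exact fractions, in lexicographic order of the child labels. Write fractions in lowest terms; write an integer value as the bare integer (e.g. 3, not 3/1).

1. join F+M (d=4, Q=-347) ⇒ FM; edges |F|=83/10, |M|=-43/10
  updated: d(D,FM)=13, d(FM,G)=38, d(FM,N)=63/2, d(FM,P)=51, d(FM,V)=36
2. join G+V (d=18, Q=-270) ⇒ GV; edges |G|=11/4, |V|=61/4
  updated: d(D,GV)=19, d(FM,GV)=28, d(GV,N)=41, d(GV,P)=29
3. join D+FM (d=13, Q=-363/2) ⇒ DFM; edges |D|=25/12, |FM|=131/12
  updated: d(DFM,GV)=17, d(DFM,N)=109/4, d(DFM,P)=67/2
4. join DFM+N (d=109/4, Q=-265/2) ⇒ DFMN; edges |DFM|=23/4, |N|=43/2
  updated: d(DFMN,GV)=123/8, d(DFMN,P)=189/8
5. join DFMN+GV (d=123/8, Q=-68) ⇒ DFGMNV; edges |DFMN|=5, |GV|=83/8
  updated: d(DFGMNV,P)=149/8
6. join DFGMNV+P (d=149/8) ⇒ DFGMNPV; edges |DFGMNV|=149/16, |P|=149/16
final tree: ((((D:25/12,(F:83/10,M:-43/10):131/12):23/4,N:43/2):5,(G:11/4,V:61/4):83/8):149/16,P:149/16)
total length: 385/4

83/10,-43/10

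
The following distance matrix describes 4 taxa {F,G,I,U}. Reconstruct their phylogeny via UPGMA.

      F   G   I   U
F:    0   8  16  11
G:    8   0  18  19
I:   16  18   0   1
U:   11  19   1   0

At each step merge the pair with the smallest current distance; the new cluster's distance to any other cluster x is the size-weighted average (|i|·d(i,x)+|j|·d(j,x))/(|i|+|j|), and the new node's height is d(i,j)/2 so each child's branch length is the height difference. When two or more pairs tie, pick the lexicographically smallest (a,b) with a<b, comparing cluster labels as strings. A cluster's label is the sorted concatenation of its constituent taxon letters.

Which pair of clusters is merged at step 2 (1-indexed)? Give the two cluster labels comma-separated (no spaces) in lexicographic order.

1. join I+U (d=1) ⇒ IU; edges |I|=1/2, |U|=1/2
  updated: d(F,IU)=27/2, d(G,IU)=37/2
2. join F+G (d=8) ⇒ FG; edges |F|=4, |G|=4
  updated: d(FG,IU)=16
3. join FG+IU (d=16) ⇒ FGIU; edges |FG|=4, |IU|=15/2
final tree: ((F:4,G:4):4,(I:1/2,U:1/2):15/2)
total length: 41/2

F,G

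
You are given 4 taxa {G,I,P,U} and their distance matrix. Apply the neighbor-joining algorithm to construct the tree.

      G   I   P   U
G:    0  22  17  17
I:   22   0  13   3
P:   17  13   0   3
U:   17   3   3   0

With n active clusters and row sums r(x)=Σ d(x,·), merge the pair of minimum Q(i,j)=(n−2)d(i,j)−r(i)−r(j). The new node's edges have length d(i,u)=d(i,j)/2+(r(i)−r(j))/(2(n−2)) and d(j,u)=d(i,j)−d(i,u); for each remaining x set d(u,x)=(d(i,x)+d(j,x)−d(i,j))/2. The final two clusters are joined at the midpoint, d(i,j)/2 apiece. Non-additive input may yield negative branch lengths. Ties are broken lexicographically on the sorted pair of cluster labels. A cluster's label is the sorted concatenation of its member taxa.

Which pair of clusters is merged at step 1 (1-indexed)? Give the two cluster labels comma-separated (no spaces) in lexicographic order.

G,P

iteration 1: select G,P (d=17, Q=-55); attach at lengths (57/4, 11/4); label the merged cluster GP
  updated: d(GP,I)=9, d(GP,U)=3/2
iteration 2: select GP,I (d=9, Q=-27/2); attach at lengths (15/4, 21/4); label the merged cluster GIP
  updated: d(GIP,U)=-9/4
iteration 3: select GIP,U (d=-9/4); attach at lengths (-9/8, -9/8); label the merged cluster GIPU
final tree: (((G:57/4,P:11/4):15/4,I:21/4):-9/8,U:-9/8)
total length: 95/4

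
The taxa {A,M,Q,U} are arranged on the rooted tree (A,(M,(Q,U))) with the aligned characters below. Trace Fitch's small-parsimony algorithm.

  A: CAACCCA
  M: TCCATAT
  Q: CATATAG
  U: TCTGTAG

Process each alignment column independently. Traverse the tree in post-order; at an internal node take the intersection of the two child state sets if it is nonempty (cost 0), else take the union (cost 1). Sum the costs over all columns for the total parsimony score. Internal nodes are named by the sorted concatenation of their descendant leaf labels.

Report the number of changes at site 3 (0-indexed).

2

QU@0: {C} ∪ {T} = {C,T} (union, +1)
MQU@0: {T} ∩ {C,T} = {T} (intersection, +0)
AMQU@0: {C} ∪ {T} = {C,T} (union, +1)
QU@1: {A} ∪ {C} = {A,C} (union, +1)
MQU@1: {C} ∩ {A,C} = {C} (intersection, +0)
AMQU@1: {A} ∪ {C} = {A,C} (union, +1)
QU@2: {T} ∩ {T} = {T} (intersection, +0)
MQU@2: {C} ∪ {T} = {C,T} (union, +1)
AMQU@2: {A} ∪ {C,T} = {A,C,T} (union, +1)
QU@3: {A} ∪ {G} = {A,G} (union, +1)
MQU@3: {A} ∩ {A,G} = {A} (intersection, +0)
AMQU@3: {C} ∪ {A} = {A,C} (union, +1)
QU@4: {T} ∩ {T} = {T} (intersection, +0)
MQU@4: {T} ∩ {T} = {T} (intersection, +0)
AMQU@4: {C} ∪ {T} = {C,T} (union, +1)
QU@5: {A} ∩ {A} = {A} (intersection, +0)
MQU@5: {A} ∩ {A} = {A} (intersection, +0)
AMQU@5: {C} ∪ {A} = {A,C} (union, +1)
QU@6: {G} ∩ {G} = {G} (intersection, +0)
MQU@6: {T} ∪ {G} = {G,T} (union, +1)
AMQU@6: {A} ∪ {G,T} = {A,G,T} (union, +1)
per-site changes: [2, 2, 2, 2, 1, 1, 2]; total = 12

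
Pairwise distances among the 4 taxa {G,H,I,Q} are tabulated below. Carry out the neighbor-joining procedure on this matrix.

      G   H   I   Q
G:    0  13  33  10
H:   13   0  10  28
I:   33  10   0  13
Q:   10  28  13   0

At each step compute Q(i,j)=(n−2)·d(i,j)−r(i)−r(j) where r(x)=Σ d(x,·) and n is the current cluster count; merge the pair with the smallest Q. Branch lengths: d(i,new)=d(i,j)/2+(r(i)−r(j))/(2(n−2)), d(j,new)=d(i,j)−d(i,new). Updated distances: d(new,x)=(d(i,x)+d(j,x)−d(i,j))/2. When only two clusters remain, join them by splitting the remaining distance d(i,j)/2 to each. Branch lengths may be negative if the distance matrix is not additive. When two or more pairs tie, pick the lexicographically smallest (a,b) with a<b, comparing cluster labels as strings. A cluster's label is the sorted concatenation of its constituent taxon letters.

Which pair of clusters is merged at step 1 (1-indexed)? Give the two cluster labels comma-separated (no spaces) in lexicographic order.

step 1: merge (G,Q) at d=10, Q=-87; branch lengths G→25/4, Q→15/4; new cluster GQ
  updated: d(GQ,H)=31/2, d(GQ,I)=18
step 2: merge (GQ,H) at d=31/2, Q=-87/2; branch lengths GQ→47/4, H→15/4; new cluster GHQ
  updated: d(GHQ,I)=25/4
step 3: merge (GHQ,I) at d=25/4; branch lengths GHQ→25/8, I→25/8; new cluster GHIQ
final tree: (((G:25/4,Q:15/4):47/4,H:15/4):25/8,I:25/8)
total length: 127/4

G,Q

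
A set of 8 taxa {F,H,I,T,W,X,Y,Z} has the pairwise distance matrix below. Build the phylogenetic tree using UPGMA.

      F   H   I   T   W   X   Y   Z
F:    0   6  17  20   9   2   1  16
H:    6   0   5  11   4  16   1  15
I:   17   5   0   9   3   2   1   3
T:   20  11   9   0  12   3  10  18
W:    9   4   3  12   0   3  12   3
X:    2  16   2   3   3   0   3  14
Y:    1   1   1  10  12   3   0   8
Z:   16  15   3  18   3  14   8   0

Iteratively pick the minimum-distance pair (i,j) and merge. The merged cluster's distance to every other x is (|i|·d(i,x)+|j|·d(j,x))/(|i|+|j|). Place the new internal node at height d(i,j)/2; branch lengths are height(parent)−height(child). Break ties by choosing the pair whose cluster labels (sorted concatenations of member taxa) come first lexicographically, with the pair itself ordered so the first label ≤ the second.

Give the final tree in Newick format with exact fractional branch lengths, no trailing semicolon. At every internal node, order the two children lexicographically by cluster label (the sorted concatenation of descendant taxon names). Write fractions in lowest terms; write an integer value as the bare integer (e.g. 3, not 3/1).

((((F:1/2,Y:1/2):5/4,H:7/4):11/4,(((I:1,X:1):1/2,W:3/2):11/6,Z:10/3):7/6):10/7,T:83/14)

1. join F+Y (d=1) ⇒ FY; edges |F|=1/2, |Y|=1/2
  updated: d(FY,H)=7/2, d(FY,I)=9, d(FY,T)=15, d(FY,W)=21/2, d(FY,X)=5/2, d(FY,Z)=12
2. join I+X (d=2) ⇒ IX; edges |I|=1, |X|=1
  updated: d(FY,IX)=23/4, d(H,IX)=21/2, d(IX,T)=6, d(IX,W)=3, d(IX,Z)=17/2
3. join IX+W (d=3) ⇒ IWX; edges |IX|=1/2, |W|=3/2
  updated: d(FY,IWX)=22/3, d(H,IWX)=25/3, d(IWX,T)=8, d(IWX,Z)=20/3
4. join FY+H (d=7/2) ⇒ FHY; edges |FY|=5/4, |H|=7/4
  updated: d(FHY,IWX)=23/3, d(FHY,T)=41/3, d(FHY,Z)=13
5. join IWX+Z (d=20/3) ⇒ IWXZ; edges |IWX|=11/6, |Z|=10/3
  updated: d(FHY,IWXZ)=9, d(IWXZ,T)=21/2
6. join FHY+IWXZ (d=9) ⇒ FHIWXYZ; edges |FHY|=11/4, |IWXZ|=7/6
  updated: d(FHIWXYZ,T)=83/7
7. join FHIWXYZ+T (d=83/7) ⇒ FHITWXYZ; edges |FHIWXYZ|=10/7, |T|=83/14
final tree: ((((F:1/2,Y:1/2):5/4,H:7/4):11/4,(((I:1,X:1):1/2,W:3/2):11/6,Z:10/3):7/6):10/7,T:83/14)
total length: 2053/84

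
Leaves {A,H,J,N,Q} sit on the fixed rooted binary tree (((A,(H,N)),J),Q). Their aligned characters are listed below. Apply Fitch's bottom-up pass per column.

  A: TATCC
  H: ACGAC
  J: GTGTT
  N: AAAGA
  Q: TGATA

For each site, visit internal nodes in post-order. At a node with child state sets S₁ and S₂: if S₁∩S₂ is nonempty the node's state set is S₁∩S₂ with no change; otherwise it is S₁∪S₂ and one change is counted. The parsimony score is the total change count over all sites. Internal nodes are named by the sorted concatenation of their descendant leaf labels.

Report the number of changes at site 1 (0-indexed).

[col 0] HN: children H:{A}, N:{A} ∩→ {A}; cost 0
[col 0] AHN: children A:{T}, HN:{A} ∪→ {A,T}; cost 1
[col 0] AHJN: children AHN:{A,T}, J:{G} ∪→ {A,G,T}; cost 1
[col 0] AHJNQ: children AHJN:{A,G,T}, Q:{T} ∩→ {T}; cost 0
[col 1] HN: children H:{C}, N:{A} ∪→ {A,C}; cost 1
[col 1] AHN: children A:{A}, HN:{A,C} ∩→ {A}; cost 0
[col 1] AHJN: children AHN:{A}, J:{T} ∪→ {A,T}; cost 1
[col 1] AHJNQ: children AHJN:{A,T}, Q:{G} ∪→ {A,G,T}; cost 1
[col 2] HN: children H:{G}, N:{A} ∪→ {A,G}; cost 1
[col 2] AHN: children A:{T}, HN:{A,G} ∪→ {A,G,T}; cost 1
[col 2] AHJN: children AHN:{A,G,T}, J:{G} ∩→ {G}; cost 0
[col 2] AHJNQ: children AHJN:{G}, Q:{A} ∪→ {A,G}; cost 1
[col 3] HN: children H:{A}, N:{G} ∪→ {A,G}; cost 1
[col 3] AHN: children A:{C}, HN:{A,G} ∪→ {A,C,G}; cost 1
[col 3] AHJN: children AHN:{A,C,G}, J:{T} ∪→ {A,C,G,T}; cost 1
[col 3] AHJNQ: children AHJN:{A,C,G,T}, Q:{T} ∩→ {T}; cost 0
[col 4] HN: children H:{C}, N:{A} ∪→ {A,C}; cost 1
[col 4] AHN: children A:{C}, HN:{A,C} ∩→ {C}; cost 0
[col 4] AHJN: children AHN:{C}, J:{T} ∪→ {C,T}; cost 1
[col 4] AHJNQ: children AHJN:{C,T}, Q:{A} ∪→ {A,C,T}; cost 1
per-site changes: [2, 3, 3, 3, 3]; total = 14

3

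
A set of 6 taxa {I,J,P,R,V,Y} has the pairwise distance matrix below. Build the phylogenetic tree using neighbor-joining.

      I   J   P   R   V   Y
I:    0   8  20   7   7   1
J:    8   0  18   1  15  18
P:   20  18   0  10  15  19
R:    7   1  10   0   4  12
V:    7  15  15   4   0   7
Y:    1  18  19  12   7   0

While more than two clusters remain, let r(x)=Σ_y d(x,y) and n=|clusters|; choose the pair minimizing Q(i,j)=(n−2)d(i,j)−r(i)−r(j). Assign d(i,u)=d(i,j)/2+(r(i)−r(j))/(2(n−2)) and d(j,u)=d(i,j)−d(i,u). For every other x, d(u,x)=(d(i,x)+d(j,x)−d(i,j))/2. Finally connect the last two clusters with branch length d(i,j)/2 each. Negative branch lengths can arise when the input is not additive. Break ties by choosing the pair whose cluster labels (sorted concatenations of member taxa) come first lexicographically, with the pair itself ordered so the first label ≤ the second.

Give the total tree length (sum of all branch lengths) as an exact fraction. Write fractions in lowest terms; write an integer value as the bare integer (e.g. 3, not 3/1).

iteration 1: select I,Y (d=1, Q=-96); attach at lengths (-5/4, 9/4); label the merged cluster IY
  updated: d(IY,J)=25/2, d(IY,P)=19, d(IY,R)=9, d(IY,V)=13/2
iteration 2: select IY,V (d=13/2, Q=-68); attach at lengths (13/3, 13/6); label the merged cluster IVY
  updated: d(IVY,J)=21/2, d(IVY,P)=55/4, d(IVY,R)=13/4
iteration 3: select IVY,P (d=55/4, Q=-167/4); attach at lengths (53/16, 167/16); label the merged cluster IPVY
  updated: d(IPVY,J)=59/8, d(IPVY,R)=-1/4
iteration 4: select IPVY,J (d=59/8, Q=-65/8); attach at lengths (49/16, 69/16); label the merged cluster IJPVY
  updated: d(IJPVY,R)=-53/16
iteration 5: select IJPVY,R (d=-53/16); attach at lengths (-53/32, -53/32); label the merged cluster IJPRVY
final tree: (((((I:-5/4,Y:9/4):13/3,V:13/6):53/16,P:167/16):49/16,J:69/16):-53/32,R:-53/32)
total length: 405/16

405/16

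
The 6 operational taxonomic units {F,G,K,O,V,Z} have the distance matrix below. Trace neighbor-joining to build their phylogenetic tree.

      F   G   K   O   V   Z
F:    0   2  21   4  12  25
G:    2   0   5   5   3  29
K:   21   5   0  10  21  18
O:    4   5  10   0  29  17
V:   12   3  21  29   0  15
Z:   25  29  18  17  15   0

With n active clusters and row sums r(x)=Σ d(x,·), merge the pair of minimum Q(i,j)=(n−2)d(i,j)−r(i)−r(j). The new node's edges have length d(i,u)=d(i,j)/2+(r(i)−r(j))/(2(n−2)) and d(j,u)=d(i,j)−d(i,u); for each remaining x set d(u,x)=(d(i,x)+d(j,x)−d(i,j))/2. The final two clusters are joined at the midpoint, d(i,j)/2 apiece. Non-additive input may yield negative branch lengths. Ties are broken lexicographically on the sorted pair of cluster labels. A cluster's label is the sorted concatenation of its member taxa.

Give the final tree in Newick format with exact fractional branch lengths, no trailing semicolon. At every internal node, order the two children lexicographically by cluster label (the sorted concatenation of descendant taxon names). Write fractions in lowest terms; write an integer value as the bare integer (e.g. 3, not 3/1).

((((F:31/12,O:17/12):57/16,G:-33/16):45/16,K:91/16):101/32,(V:9/2,Z:21/2):101/32)

step 1: merge (V,Z) at d=15, Q=-124; branch lengths V→9/2, Z→21/2; new cluster VZ
  updated: d(F,VZ)=11, d(G,VZ)=17/2, d(K,VZ)=12, d(O,VZ)=31/2
step 2: merge (F,O) at d=4, Q=-121/2; branch lengths F→31/12, O→17/12; new cluster FO
  updated: d(FO,G)=3/2, d(FO,K)=27/2, d(FO,VZ)=45/4
step 3: merge (FO,G) at d=3/2, Q=-153/4; branch lengths FO→57/16, G→-33/16; new cluster FGO
  updated: d(FGO,K)=17/2, d(FGO,VZ)=73/8
step 4: merge (FGO,K) at d=17/2, Q=-237/8; branch lengths FGO→45/16, K→91/16; new cluster FGKO
  updated: d(FGKO,VZ)=101/16
step 5: merge (FGKO,VZ) at d=101/16; branch lengths FGKO→101/32, VZ→101/32; new cluster FGKOVZ
final tree: ((((F:31/12,O:17/12):57/16,G:-33/16):45/16,K:91/16):101/32,(V:9/2,Z:21/2):101/32)
total length: 565/16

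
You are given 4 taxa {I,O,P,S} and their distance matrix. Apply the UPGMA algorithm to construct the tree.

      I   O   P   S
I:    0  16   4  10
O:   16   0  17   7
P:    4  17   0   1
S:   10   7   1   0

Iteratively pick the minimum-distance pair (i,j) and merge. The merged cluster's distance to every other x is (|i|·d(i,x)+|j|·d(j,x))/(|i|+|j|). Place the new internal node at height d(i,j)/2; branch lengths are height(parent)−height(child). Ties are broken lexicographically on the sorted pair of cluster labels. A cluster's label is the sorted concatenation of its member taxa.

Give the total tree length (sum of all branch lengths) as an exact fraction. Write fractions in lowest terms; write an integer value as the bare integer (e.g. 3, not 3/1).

iteration 1: select P,S (d=1); attach at lengths (1/2, 1/2); label the merged cluster PS
  updated: d(I,PS)=7, d(O,PS)=12
iteration 2: select I,PS (d=7); attach at lengths (7/2, 3); label the merged cluster IPS
  updated: d(IPS,O)=40/3
iteration 3: select IPS,O (d=40/3); attach at lengths (19/6, 20/3); label the merged cluster IOPS
final tree: ((I:7/2,(P:1/2,S:1/2):3):19/6,O:20/3)
total length: 52/3

52/3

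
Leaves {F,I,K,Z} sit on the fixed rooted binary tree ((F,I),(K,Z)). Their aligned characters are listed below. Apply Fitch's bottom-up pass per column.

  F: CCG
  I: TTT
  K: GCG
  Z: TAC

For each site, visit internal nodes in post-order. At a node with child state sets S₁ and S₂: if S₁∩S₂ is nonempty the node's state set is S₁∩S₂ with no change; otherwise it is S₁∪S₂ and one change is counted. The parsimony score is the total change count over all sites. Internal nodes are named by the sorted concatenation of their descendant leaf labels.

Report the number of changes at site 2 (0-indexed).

2

site 0, node FI: F={C} ∪ I={T} → {C,T} (+1)
site 0, node KZ: K={G} ∪ Z={T} → {G,T} (+1)
site 0, node FIKZ: FI={C,T} ∩ KZ={G,T} → {T} (+0)
site 1, node FI: F={C} ∪ I={T} → {C,T} (+1)
site 1, node KZ: K={C} ∪ Z={A} → {A,C} (+1)
site 1, node FIKZ: FI={C,T} ∩ KZ={A,C} → {C} (+0)
site 2, node FI: F={G} ∪ I={T} → {G,T} (+1)
site 2, node KZ: K={G} ∪ Z={C} → {C,G} (+1)
site 2, node FIKZ: FI={G,T} ∩ KZ={C,G} → {G} (+0)
per-site changes: [2, 2, 2]; total = 6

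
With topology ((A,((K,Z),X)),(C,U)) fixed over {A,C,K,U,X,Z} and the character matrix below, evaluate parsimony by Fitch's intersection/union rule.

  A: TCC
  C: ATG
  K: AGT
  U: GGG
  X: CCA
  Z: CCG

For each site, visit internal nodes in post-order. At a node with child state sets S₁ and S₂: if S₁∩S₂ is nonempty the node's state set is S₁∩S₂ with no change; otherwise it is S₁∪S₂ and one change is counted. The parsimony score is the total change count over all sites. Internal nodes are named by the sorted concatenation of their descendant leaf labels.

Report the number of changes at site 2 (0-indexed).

3

KZ@0: {A} ∪ {C} = {A,C} (union, +1)
KXZ@0: {A,C} ∩ {C} = {C} (intersection, +0)
AKXZ@0: {T} ∪ {C} = {C,T} (union, +1)
CU@0: {A} ∪ {G} = {A,G} (union, +1)
ACKUXZ@0: {C,T} ∪ {A,G} = {A,C,G,T} (union, +1)
KZ@1: {G} ∪ {C} = {C,G} (union, +1)
KXZ@1: {C,G} ∩ {C} = {C} (intersection, +0)
AKXZ@1: {C} ∩ {C} = {C} (intersection, +0)
CU@1: {T} ∪ {G} = {G,T} (union, +1)
ACKUXZ@1: {C} ∪ {G,T} = {C,G,T} (union, +1)
KZ@2: {T} ∪ {G} = {G,T} (union, +1)
KXZ@2: {G,T} ∪ {A} = {A,G,T} (union, +1)
AKXZ@2: {C} ∪ {A,G,T} = {A,C,G,T} (union, +1)
CU@2: {G} ∩ {G} = {G} (intersection, +0)
ACKUXZ@2: {A,C,G,T} ∩ {G} = {G} (intersection, +0)
per-site changes: [4, 3, 3]; total = 10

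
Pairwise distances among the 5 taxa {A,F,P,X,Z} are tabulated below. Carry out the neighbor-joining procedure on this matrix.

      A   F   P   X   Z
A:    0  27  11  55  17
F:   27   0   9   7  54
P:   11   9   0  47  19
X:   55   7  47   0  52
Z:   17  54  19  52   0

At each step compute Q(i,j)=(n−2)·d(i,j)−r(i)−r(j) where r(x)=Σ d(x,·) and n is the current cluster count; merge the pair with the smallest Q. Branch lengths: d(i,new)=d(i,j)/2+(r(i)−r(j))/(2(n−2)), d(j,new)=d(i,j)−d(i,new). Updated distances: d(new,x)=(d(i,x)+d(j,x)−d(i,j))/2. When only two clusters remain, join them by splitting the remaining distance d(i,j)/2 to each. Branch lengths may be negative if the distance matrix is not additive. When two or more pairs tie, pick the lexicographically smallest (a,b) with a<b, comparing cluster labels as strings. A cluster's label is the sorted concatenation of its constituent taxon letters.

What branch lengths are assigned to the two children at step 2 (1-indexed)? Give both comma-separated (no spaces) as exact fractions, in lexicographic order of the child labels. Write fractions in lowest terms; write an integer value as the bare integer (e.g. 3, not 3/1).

iteration 1: select F,X (d=7, Q=-237); attach at lengths (-43/6, 85/6); label the merged cluster FX
  updated: d(A,FX)=75/2, d(FX,P)=49/2, d(FX,Z)=99/2
iteration 2: select A,Z (d=17, Q=-117); attach at lengths (7/2, 27/2); label the merged cluster AZ
  updated: d(AZ,FX)=35, d(AZ,P)=13/2
iteration 3: select AZ,FX (d=35, Q=-66); attach at lengths (17/2, 53/2); label the merged cluster AFXZ
  updated: d(AFXZ,P)=-2
iteration 4: select AFXZ,P (d=-2); attach at lengths (-1, -1); label the merged cluster AFPXZ
final tree: (((A:7/2,Z:27/2):17/2,(F:-43/6,X:85/6):53/2):-1,P:-1)
total length: 57

7/2,27/2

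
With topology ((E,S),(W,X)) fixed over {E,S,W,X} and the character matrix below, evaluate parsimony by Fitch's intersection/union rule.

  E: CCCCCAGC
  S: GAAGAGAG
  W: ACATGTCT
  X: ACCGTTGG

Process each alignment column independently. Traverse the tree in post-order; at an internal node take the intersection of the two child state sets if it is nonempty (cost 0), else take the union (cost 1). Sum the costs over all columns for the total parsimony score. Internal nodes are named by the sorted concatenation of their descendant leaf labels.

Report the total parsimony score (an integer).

16

site 0, node ES: E={C} ∪ S={G} → {C,G} (+1)
site 0, node WX: W={A} ∩ X={A} → {A} (+0)
site 0, node ESWX: ES={C,G} ∪ WX={A} → {A,C,G} (+1)
site 1, node ES: E={C} ∪ S={A} → {A,C} (+1)
site 1, node WX: W={C} ∩ X={C} → {C} (+0)
site 1, node ESWX: ES={A,C} ∩ WX={C} → {C} (+0)
site 2, node ES: E={C} ∪ S={A} → {A,C} (+1)
site 2, node WX: W={A} ∪ X={C} → {A,C} (+1)
site 2, node ESWX: ES={A,C} ∩ WX={A,C} → {A,C} (+0)
site 3, node ES: E={C} ∪ S={G} → {C,G} (+1)
site 3, node WX: W={T} ∪ X={G} → {G,T} (+1)
site 3, node ESWX: ES={C,G} ∩ WX={G,T} → {G} (+0)
site 4, node ES: E={C} ∪ S={A} → {A,C} (+1)
site 4, node WX: W={G} ∪ X={T} → {G,T} (+1)
site 4, node ESWX: ES={A,C} ∪ WX={G,T} → {A,C,G,T} (+1)
site 5, node ES: E={A} ∪ S={G} → {A,G} (+1)
site 5, node WX: W={T} ∩ X={T} → {T} (+0)
site 5, node ESWX: ES={A,G} ∪ WX={T} → {A,G,T} (+1)
site 6, node ES: E={G} ∪ S={A} → {A,G} (+1)
site 6, node WX: W={C} ∪ X={G} → {C,G} (+1)
site 6, node ESWX: ES={A,G} ∩ WX={C,G} → {G} (+0)
site 7, node ES: E={C} ∪ S={G} → {C,G} (+1)
site 7, node WX: W={T} ∪ X={G} → {G,T} (+1)
site 7, node ESWX: ES={C,G} ∩ WX={G,T} → {G} (+0)
per-site changes: [2, 1, 2, 2, 3, 2, 2, 2]; total = 16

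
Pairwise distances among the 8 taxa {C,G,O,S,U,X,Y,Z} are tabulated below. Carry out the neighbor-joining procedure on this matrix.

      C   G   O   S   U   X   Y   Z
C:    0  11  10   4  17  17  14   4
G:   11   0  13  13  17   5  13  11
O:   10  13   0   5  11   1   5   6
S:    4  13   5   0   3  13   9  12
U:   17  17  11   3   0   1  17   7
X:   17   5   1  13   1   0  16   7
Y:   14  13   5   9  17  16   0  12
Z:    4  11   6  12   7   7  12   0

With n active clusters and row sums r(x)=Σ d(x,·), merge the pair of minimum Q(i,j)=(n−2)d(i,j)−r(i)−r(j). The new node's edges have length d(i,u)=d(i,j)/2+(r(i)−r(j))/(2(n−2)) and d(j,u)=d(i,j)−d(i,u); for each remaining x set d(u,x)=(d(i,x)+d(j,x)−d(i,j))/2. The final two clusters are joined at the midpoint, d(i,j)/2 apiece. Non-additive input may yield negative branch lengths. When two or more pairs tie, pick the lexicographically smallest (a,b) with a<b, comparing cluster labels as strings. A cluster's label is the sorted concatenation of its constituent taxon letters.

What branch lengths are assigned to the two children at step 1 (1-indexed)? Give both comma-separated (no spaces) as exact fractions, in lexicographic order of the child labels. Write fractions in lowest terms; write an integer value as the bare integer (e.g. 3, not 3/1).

iteration 1: select U,X (d=1, Q=-127); attach at lengths (19/12, -7/12); label the merged cluster UX
  updated: d(C,UX)=33/2, d(G,UX)=21/2, d(O,UX)=11/2, d(S,UX)=15/2, d(UX,Y)=16, d(UX,Z)=13/2
iteration 2: select C,Z (d=4, Q=-91); attach at lengths (14/5, 6/5); label the merged cluster CZ
  updated: d(CZ,G)=9, d(CZ,O)=6, d(CZ,S)=6, d(CZ,UX)=19/2, d(CZ,Y)=11
iteration 3: select O,Y (d=5, Q=-137/2); attach at lengths (1/16, 79/16); label the merged cluster OY
  updated: d(CZ,OY)=6, d(G,OY)=21/2, d(OY,S)=9/2, d(OY,UX)=33/4
iteration 4: select G,UX (d=21/2, Q=-189/4); attach at lengths (155/24, 97/24); label the merged cluster GUX
  updated: d(CZ,GUX)=4, d(GUX,OY)=33/8, d(GUX,S)=5
iteration 5: select CZ,GUX (d=4, Q=-169/8); attach at lengths (87/32, 41/32); label the merged cluster CGUXZ
  updated: d(CGUXZ,OY)=49/16, d(CGUXZ,S)=7/2
iteration 6: select CGUXZ,OY (d=49/16, Q=-177/16); attach at lengths (33/32, 65/32); label the merged cluster CGOUXYZ
  updated: d(CGOUXYZ,S)=79/32
iteration 7: select CGOUXYZ,S (d=79/32); attach at lengths (79/64, 79/64); label the merged cluster CGOSUXYZ
final tree: ((((C:14/5,Z:6/5):87/32,(G:155/24,(U:19/12,X:-7/12):97/24):41/32):33/32,(O:1/16,Y:79/16):65/32):79/64,S:79/64)
total length: 961/32

19/12,-7/12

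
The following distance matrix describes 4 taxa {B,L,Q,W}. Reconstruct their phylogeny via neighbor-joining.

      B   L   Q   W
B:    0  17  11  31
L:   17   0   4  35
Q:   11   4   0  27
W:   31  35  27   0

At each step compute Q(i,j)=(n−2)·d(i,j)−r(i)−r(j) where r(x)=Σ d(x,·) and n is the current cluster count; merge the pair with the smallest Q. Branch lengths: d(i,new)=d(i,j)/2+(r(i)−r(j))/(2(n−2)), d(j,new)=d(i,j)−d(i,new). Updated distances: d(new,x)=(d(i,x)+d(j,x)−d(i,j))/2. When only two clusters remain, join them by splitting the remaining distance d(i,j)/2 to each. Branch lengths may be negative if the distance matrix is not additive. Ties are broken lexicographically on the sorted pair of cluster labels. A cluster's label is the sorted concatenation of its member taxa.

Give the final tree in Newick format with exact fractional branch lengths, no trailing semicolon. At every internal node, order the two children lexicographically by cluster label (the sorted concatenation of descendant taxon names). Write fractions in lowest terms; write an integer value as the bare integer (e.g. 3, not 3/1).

iteration 1: select B,W (d=31, Q=-90); attach at lengths (7, 24); label the merged cluster BW
  updated: d(BW,L)=21/2, d(BW,Q)=7/2
iteration 2: select BW,L (d=21/2, Q=-18); attach at lengths (5, 11/2); label the merged cluster BLW
  updated: d(BLW,Q)=-3/2
iteration 3: select BLW,Q (d=-3/2); attach at lengths (-3/4, -3/4); label the merged cluster BLQW
final tree: (((B:7,W:24):5,L:11/2):-3/4,Q:-3/4)
total length: 40

(((B:7,W:24):5,L:11/2):-3/4,Q:-3/4)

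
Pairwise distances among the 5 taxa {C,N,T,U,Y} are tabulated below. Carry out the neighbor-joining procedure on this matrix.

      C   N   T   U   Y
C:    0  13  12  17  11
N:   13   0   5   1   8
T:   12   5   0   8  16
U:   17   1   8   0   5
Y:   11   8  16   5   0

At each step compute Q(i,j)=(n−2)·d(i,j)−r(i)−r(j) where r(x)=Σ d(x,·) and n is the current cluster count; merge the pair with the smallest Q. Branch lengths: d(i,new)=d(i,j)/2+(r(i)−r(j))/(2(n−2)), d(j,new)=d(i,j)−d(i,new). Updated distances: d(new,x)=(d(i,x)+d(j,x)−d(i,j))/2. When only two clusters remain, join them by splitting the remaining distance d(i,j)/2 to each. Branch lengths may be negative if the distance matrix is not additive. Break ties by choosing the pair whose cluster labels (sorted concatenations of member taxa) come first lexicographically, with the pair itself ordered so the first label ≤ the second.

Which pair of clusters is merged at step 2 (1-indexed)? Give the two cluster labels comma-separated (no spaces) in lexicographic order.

1. join C+Y (d=11, Q=-60) ⇒ CY; edges |C|=23/3, |Y|=10/3
  updated: d(CY,N)=5, d(CY,T)=17/2, d(CY,U)=11/2
2. join CY+T (d=17/2, Q=-47/2) ⇒ CTY; edges |CY|=29/8, |T|=39/8
  updated: d(CTY,N)=3/4, d(CTY,U)=5/2
3. join CTY+N (d=3/4, Q=-17/4) ⇒ CNTY; edges |CTY|=9/8, |N|=-3/8
  updated: d(CNTY,U)=11/8
4. join CNTY+U (d=11/8) ⇒ CNTUY; edges |CNTY|=11/16, |U|=11/16
final tree: ((((C:23/3,Y:10/3):29/8,T:39/8):9/8,N:-3/8):11/16,U:11/16)
total length: 173/8

CY,T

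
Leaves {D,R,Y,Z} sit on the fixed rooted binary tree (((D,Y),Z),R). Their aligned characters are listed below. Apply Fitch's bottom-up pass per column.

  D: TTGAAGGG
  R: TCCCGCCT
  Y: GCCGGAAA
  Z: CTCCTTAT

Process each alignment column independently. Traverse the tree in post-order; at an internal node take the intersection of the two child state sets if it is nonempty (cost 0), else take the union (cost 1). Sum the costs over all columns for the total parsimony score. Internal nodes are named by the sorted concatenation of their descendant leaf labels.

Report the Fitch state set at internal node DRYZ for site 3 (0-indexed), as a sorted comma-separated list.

C

[col 0] DY: children D:{T}, Y:{G} ∪→ {G,T}; cost 1
[col 0] DYZ: children DY:{G,T}, Z:{C} ∪→ {C,G,T}; cost 1
[col 0] DRYZ: children DYZ:{C,G,T}, R:{T} ∩→ {T}; cost 0
[col 1] DY: children D:{T}, Y:{C} ∪→ {C,T}; cost 1
[col 1] DYZ: children DY:{C,T}, Z:{T} ∩→ {T}; cost 0
[col 1] DRYZ: children DYZ:{T}, R:{C} ∪→ {C,T}; cost 1
[col 2] DY: children D:{G}, Y:{C} ∪→ {C,G}; cost 1
[col 2] DYZ: children DY:{C,G}, Z:{C} ∩→ {C}; cost 0
[col 2] DRYZ: children DYZ:{C}, R:{C} ∩→ {C}; cost 0
[col 3] DY: children D:{A}, Y:{G} ∪→ {A,G}; cost 1
[col 3] DYZ: children DY:{A,G}, Z:{C} ∪→ {A,C,G}; cost 1
[col 3] DRYZ: children DYZ:{A,C,G}, R:{C} ∩→ {C}; cost 0
[col 4] DY: children D:{A}, Y:{G} ∪→ {A,G}; cost 1
[col 4] DYZ: children DY:{A,G}, Z:{T} ∪→ {A,G,T}; cost 1
[col 4] DRYZ: children DYZ:{A,G,T}, R:{G} ∩→ {G}; cost 0
[col 5] DY: children D:{G}, Y:{A} ∪→ {A,G}; cost 1
[col 5] DYZ: children DY:{A,G}, Z:{T} ∪→ {A,G,T}; cost 1
[col 5] DRYZ: children DYZ:{A,G,T}, R:{C} ∪→ {A,C,G,T}; cost 1
[col 6] DY: children D:{G}, Y:{A} ∪→ {A,G}; cost 1
[col 6] DYZ: children DY:{A,G}, Z:{A} ∩→ {A}; cost 0
[col 6] DRYZ: children DYZ:{A}, R:{C} ∪→ {A,C}; cost 1
[col 7] DY: children D:{G}, Y:{A} ∪→ {A,G}; cost 1
[col 7] DYZ: children DY:{A,G}, Z:{T} ∪→ {A,G,T}; cost 1
[col 7] DRYZ: children DYZ:{A,G,T}, R:{T} ∩→ {T}; cost 0
per-site changes: [2, 2, 1, 2, 2, 3, 2, 2]; total = 16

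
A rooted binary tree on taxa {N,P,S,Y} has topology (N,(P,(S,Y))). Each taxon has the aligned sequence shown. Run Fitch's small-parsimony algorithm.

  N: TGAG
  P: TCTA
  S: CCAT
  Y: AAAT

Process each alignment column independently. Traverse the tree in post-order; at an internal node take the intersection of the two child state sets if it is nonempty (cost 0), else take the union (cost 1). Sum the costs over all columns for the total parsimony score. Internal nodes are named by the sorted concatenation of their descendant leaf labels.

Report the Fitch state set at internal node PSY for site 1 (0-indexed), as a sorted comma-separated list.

[col 0] SY: children S:{C}, Y:{A} ∪→ {A,C}; cost 1
[col 0] PSY: children P:{T}, SY:{A,C} ∪→ {A,C,T}; cost 1
[col 0] NPSY: children N:{T}, PSY:{A,C,T} ∩→ {T}; cost 0
[col 1] SY: children S:{C}, Y:{A} ∪→ {A,C}; cost 1
[col 1] PSY: children P:{C}, SY:{A,C} ∩→ {C}; cost 0
[col 1] NPSY: children N:{G}, PSY:{C} ∪→ {C,G}; cost 1
[col 2] SY: children S:{A}, Y:{A} ∩→ {A}; cost 0
[col 2] PSY: children P:{T}, SY:{A} ∪→ {A,T}; cost 1
[col 2] NPSY: children N:{A}, PSY:{A,T} ∩→ {A}; cost 0
[col 3] SY: children S:{T}, Y:{T} ∩→ {T}; cost 0
[col 3] PSY: children P:{A}, SY:{T} ∪→ {A,T}; cost 1
[col 3] NPSY: children N:{G}, PSY:{A,T} ∪→ {A,G,T}; cost 1
per-site changes: [2, 2, 1, 2]; total = 7

C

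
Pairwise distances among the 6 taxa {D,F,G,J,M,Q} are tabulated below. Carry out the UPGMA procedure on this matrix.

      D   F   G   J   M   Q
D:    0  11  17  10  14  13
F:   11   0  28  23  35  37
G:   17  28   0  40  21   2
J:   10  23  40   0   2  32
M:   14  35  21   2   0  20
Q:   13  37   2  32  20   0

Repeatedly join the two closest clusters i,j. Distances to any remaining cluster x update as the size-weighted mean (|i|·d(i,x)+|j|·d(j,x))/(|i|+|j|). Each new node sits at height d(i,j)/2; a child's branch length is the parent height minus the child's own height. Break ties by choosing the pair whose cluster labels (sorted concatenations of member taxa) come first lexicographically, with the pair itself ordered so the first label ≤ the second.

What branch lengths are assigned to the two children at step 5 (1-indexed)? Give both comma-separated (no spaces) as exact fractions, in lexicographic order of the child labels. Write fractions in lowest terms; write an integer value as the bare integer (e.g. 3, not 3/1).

step 1: merge (G,Q) at d=2; branch lengths G→1, Q→1; new cluster GQ
  updated: d(D,GQ)=15, d(F,GQ)=65/2, d(GQ,J)=36, d(GQ,M)=41/2
step 2: merge (J,M) at d=2; branch lengths J→1, M→1; new cluster JM
  updated: d(D,JM)=12, d(F,JM)=29, d(GQ,JM)=113/4
step 3: merge (D,F) at d=11; branch lengths D→11/2, F→11/2; new cluster DF
  updated: d(DF,GQ)=95/4, d(DF,JM)=41/2
step 4: merge (DF,JM) at d=41/2; branch lengths DF→19/4, JM→37/4; new cluster DFJM
  updated: d(DFJM,GQ)=26
step 5: merge (DFJM,GQ) at d=26; branch lengths DFJM→11/4, GQ→12; new cluster DFGJMQ
final tree: (((D:11/2,F:11/2):19/4,(J:1,M:1):37/4):11/4,(G:1,Q:1):12)
total length: 175/4

11/4,12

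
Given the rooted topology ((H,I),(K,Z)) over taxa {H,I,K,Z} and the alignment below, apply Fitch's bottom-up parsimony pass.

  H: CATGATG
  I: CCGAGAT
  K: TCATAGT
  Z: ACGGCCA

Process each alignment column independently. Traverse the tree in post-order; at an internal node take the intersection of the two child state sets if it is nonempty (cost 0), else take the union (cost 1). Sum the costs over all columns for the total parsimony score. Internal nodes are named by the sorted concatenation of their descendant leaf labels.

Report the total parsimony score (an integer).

14

[col 0] HI: children H:{C}, I:{C} ∩→ {C}; cost 0
[col 0] KZ: children K:{T}, Z:{A} ∪→ {A,T}; cost 1
[col 0] HIKZ: children HI:{C}, KZ:{A,T} ∪→ {A,C,T}; cost 1
[col 1] HI: children H:{A}, I:{C} ∪→ {A,C}; cost 1
[col 1] KZ: children K:{C}, Z:{C} ∩→ {C}; cost 0
[col 1] HIKZ: children HI:{A,C}, KZ:{C} ∩→ {C}; cost 0
[col 2] HI: children H:{T}, I:{G} ∪→ {G,T}; cost 1
[col 2] KZ: children K:{A}, Z:{G} ∪→ {A,G}; cost 1
[col 2] HIKZ: children HI:{G,T}, KZ:{A,G} ∩→ {G}; cost 0
[col 3] HI: children H:{G}, I:{A} ∪→ {A,G}; cost 1
[col 3] KZ: children K:{T}, Z:{G} ∪→ {G,T}; cost 1
[col 3] HIKZ: children HI:{A,G}, KZ:{G,T} ∩→ {G}; cost 0
[col 4] HI: children H:{A}, I:{G} ∪→ {A,G}; cost 1
[col 4] KZ: children K:{A}, Z:{C} ∪→ {A,C}; cost 1
[col 4] HIKZ: children HI:{A,G}, KZ:{A,C} ∩→ {A}; cost 0
[col 5] HI: children H:{T}, I:{A} ∪→ {A,T}; cost 1
[col 5] KZ: children K:{G}, Z:{C} ∪→ {C,G}; cost 1
[col 5] HIKZ: children HI:{A,T}, KZ:{C,G} ∪→ {A,C,G,T}; cost 1
[col 6] HI: children H:{G}, I:{T} ∪→ {G,T}; cost 1
[col 6] KZ: children K:{T}, Z:{A} ∪→ {A,T}; cost 1
[col 6] HIKZ: children HI:{G,T}, KZ:{A,T} ∩→ {T}; cost 0
per-site changes: [2, 1, 2, 2, 2, 3, 2]; total = 14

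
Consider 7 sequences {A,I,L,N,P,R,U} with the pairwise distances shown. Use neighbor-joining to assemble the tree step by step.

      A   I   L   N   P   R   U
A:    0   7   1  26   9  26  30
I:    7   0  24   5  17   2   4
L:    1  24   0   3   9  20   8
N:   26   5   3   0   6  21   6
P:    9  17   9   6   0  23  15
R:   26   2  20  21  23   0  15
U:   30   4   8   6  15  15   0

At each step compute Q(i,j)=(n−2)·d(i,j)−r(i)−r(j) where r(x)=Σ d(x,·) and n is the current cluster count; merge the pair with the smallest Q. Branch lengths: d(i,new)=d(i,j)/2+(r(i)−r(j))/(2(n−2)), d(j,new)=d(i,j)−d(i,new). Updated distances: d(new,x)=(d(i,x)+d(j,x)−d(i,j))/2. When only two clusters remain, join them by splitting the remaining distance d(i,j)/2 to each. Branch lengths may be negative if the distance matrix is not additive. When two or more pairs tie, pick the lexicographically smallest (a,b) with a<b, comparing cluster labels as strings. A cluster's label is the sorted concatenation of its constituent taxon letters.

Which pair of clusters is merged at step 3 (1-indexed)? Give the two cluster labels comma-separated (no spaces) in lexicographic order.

step 1: merge (A,L) at d=1, Q=-159; branch lengths A→39/10, L→-29/10; new cluster AL
  updated: d(AL,I)=15, d(AL,N)=14, d(AL,P)=17/2, d(AL,R)=45/2, d(AL,U)=37/2
step 2: merge (I,R) at d=2, Q=-237/2; branch lengths I→-65/16, R→97/16; new cluster IR
  updated: d(AL,IR)=71/4, d(IR,N)=12, d(IR,P)=19, d(IR,U)=17/2
step 3: merge (AL,P) at d=17/2, Q=-327/4; branch lengths AL→143/24, P→61/24; new cluster ALP
  updated: d(ALP,IR)=113/8, d(ALP,N)=23/4, d(ALP,U)=25/2
step 4: merge (ALP,N) at d=23/4, Q=-357/8; branch lengths ALP→161/32, N→23/32; new cluster ALNP
  updated: d(ALNP,IR)=163/16, d(ALNP,U)=51/8
step 5: merge (ALNP,IR) at d=163/16, Q=-401/16; branch lengths ALNP→129/32, IR→197/32; new cluster AILNPR
  updated: d(AILNPR,U)=75/32
step 6: merge (AILNPR,U) at d=75/32; branch lengths AILNPR→75/64, U→75/64; new cluster AILNPRU
final tree: (((((A:39/10,L:-29/10):143/24,P:61/24):161/32,N:23/32):129/32,(I:-65/16,R:97/16):197/32):75/64,U:75/64)
total length: 953/32

AL,P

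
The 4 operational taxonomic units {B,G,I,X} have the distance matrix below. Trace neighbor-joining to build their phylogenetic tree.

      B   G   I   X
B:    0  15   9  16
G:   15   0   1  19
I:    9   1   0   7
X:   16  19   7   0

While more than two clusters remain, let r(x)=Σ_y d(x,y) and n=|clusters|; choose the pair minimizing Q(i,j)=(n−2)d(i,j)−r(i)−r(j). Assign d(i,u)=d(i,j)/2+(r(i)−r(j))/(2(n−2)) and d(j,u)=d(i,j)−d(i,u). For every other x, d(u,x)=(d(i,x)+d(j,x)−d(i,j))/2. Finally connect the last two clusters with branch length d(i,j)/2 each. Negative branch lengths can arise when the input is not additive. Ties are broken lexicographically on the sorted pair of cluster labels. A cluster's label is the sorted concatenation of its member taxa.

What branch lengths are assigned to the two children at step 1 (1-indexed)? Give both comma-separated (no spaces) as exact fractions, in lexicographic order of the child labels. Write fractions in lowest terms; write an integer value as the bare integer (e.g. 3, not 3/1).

15/2,17/2

step 1: merge (B,X) at d=16, Q=-50; branch lengths B→15/2, X→17/2; new cluster BX
  updated: d(BX,G)=9, d(BX,I)=0
step 2: merge (BX,G) at d=9, Q=-10; branch lengths BX→4, G→5; new cluster BGX
  updated: d(BGX,I)=-4
step 3: merge (BGX,I) at d=-4; branch lengths BGX→-2, I→-2; new cluster BGIX
final tree: (((B:15/2,X:17/2):4,G:5):-2,I:-2)
total length: 21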